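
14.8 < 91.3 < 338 True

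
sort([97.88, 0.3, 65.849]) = [0.3, 65.849, 97.88]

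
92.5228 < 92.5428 True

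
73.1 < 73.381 True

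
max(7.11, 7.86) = 7.86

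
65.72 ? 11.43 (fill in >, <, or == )>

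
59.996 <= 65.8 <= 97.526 True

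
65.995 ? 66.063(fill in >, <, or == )<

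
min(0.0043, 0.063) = 0.0043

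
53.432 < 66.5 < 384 True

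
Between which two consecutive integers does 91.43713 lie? 91 and 92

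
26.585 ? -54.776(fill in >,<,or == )>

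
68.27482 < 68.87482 True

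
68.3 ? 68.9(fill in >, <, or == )<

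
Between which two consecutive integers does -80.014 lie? -81 and -80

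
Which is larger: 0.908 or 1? 1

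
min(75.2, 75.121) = 75.121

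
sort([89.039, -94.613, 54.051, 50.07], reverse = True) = [89.039, 54.051, 50.07, -94.613]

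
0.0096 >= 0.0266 False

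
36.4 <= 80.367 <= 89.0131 True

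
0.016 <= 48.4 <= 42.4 False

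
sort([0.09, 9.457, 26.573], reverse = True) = [26.573, 9.457, 0.09]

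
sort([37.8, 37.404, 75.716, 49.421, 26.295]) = [26.295, 37.404, 37.8, 49.421, 75.716]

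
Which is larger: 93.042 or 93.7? 93.7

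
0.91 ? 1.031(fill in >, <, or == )<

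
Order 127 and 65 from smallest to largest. 65, 127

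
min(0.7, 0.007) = 0.007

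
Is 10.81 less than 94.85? Yes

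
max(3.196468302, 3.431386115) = 3.431386115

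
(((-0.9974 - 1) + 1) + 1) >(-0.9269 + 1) False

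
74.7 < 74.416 False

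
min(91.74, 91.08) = 91.08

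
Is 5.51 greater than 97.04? No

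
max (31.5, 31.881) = 31.881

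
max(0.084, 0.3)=0.3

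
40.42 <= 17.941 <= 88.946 False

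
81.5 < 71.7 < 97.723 False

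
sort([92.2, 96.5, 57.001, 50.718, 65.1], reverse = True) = [96.5, 92.2, 65.1, 57.001, 50.718]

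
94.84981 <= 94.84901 False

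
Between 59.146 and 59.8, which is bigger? 59.8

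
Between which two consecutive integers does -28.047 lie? -29 and -28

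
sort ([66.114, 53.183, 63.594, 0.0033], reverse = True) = [66.114, 63.594, 53.183, 0.0033]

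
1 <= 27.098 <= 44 True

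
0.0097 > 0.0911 False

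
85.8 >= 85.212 True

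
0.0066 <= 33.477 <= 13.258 False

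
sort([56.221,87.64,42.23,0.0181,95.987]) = [0.0181,42.23,56.221,87.64,95.987]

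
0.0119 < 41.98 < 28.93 False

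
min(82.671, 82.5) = 82.5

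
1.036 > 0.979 True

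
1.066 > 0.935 True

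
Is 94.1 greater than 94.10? No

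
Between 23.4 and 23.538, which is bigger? 23.538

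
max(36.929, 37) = 37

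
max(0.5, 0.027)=0.5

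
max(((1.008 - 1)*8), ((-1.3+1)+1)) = 0.7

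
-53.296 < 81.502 True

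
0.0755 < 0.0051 False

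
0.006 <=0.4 True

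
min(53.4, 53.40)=53.4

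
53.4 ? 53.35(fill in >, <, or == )>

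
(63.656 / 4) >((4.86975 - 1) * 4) True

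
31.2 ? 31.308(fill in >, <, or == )<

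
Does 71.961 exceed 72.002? No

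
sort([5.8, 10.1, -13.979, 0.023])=[-13.979, 0.023, 5.8, 10.1]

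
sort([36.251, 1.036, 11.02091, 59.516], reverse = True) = [59.516, 36.251, 11.02091, 1.036]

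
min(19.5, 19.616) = 19.5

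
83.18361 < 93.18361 True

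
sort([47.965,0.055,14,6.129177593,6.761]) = [0.055,6.129177593,6.761,14,47.965]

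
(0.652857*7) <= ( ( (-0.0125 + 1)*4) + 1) True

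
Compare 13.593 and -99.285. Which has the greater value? 13.593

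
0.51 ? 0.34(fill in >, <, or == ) >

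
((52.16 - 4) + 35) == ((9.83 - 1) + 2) False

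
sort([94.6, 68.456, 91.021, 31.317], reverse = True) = [94.6, 91.021, 68.456, 31.317]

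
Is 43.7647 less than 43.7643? No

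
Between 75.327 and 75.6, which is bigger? 75.6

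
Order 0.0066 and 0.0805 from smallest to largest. 0.0066, 0.0805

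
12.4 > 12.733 False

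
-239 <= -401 False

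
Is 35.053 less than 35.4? Yes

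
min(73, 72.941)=72.941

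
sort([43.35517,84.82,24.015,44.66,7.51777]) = [7.51777,24.015,43.35517,44.66,84.82]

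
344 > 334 True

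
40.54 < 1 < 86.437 False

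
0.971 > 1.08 False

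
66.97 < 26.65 False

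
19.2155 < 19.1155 False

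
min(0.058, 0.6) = 0.058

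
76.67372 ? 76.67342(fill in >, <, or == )>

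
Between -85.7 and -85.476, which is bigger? -85.476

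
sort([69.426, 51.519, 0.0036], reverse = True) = [69.426, 51.519, 0.0036]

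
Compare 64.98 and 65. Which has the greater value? 65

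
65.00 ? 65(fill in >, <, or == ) ==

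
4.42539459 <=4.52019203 True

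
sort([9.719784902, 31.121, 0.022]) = [0.022, 9.719784902, 31.121]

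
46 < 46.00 False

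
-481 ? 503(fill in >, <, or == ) <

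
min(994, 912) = 912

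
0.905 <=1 True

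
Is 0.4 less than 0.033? No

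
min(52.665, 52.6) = 52.6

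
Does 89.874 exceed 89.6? Yes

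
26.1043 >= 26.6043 False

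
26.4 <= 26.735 True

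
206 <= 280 True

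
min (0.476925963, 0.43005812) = 0.43005812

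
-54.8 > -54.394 False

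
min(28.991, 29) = 28.991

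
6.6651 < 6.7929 True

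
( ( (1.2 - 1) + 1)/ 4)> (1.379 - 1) False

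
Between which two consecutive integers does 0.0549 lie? 0 and 1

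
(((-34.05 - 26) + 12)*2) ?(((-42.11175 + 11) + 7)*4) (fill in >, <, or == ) >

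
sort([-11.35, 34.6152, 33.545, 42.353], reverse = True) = [42.353, 34.6152, 33.545, -11.35]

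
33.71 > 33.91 False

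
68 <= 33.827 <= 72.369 False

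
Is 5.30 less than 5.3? No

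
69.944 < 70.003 True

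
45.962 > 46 False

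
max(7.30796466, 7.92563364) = 7.92563364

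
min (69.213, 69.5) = 69.213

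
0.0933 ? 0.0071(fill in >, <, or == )>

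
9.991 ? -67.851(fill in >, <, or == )>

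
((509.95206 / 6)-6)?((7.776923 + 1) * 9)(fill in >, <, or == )<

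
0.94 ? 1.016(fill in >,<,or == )<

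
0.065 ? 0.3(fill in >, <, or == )<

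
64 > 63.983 True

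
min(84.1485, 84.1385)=84.1385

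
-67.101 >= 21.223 False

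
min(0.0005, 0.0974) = 0.0005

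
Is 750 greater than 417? Yes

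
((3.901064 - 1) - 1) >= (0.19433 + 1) True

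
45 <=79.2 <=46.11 False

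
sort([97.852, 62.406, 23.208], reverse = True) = [97.852, 62.406, 23.208]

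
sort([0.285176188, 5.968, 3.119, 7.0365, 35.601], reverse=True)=[35.601, 7.0365, 5.968, 3.119, 0.285176188]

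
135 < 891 True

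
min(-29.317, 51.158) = -29.317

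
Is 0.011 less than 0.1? Yes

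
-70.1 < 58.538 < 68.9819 True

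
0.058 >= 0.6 False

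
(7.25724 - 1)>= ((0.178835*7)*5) False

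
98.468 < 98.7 True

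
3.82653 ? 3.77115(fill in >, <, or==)>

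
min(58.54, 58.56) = 58.54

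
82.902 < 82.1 False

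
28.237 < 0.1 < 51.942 False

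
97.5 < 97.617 True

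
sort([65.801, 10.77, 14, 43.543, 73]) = [10.77, 14, 43.543, 65.801, 73]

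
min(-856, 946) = -856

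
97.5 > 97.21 True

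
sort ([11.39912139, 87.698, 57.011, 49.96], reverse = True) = [87.698, 57.011, 49.96, 11.39912139]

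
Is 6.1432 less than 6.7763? Yes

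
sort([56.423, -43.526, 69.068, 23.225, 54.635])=[-43.526, 23.225, 54.635, 56.423, 69.068]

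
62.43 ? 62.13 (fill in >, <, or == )>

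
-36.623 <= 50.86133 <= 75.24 True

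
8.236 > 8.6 False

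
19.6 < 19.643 True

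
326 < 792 True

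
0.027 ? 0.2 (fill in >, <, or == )<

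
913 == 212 False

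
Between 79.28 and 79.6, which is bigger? 79.6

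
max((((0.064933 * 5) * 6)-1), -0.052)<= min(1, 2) True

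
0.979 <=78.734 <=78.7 False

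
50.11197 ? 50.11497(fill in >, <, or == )<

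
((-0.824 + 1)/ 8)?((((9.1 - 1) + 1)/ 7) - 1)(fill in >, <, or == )<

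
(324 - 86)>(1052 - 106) False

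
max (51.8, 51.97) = 51.97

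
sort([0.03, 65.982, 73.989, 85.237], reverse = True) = [85.237, 73.989, 65.982, 0.03]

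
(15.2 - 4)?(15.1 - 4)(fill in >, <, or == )>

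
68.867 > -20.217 True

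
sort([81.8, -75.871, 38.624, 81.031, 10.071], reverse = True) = [81.8, 81.031, 38.624, 10.071, -75.871]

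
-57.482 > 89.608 False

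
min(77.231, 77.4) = 77.231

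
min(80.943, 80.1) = 80.1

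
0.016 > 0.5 False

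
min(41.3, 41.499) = 41.3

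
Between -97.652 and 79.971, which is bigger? 79.971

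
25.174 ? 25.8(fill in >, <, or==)<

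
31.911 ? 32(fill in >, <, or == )<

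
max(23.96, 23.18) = 23.96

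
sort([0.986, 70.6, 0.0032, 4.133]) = [0.0032, 0.986, 4.133, 70.6]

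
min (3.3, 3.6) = 3.3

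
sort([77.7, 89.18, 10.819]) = [10.819, 77.7, 89.18]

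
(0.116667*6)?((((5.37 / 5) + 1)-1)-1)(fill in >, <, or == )>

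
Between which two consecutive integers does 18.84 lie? 18 and 19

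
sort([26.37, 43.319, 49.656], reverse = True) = [49.656, 43.319, 26.37]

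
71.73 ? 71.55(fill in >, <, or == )>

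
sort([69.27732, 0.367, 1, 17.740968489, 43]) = [0.367, 1, 17.740968489, 43, 69.27732]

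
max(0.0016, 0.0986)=0.0986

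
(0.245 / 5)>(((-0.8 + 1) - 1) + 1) False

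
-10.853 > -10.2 False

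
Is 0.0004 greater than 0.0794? No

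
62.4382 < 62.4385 True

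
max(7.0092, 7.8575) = 7.8575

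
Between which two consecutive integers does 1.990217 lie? 1 and 2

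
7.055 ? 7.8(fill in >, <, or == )<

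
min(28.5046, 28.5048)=28.5046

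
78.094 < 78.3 True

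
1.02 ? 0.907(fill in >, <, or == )>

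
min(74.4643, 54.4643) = 54.4643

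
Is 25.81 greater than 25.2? Yes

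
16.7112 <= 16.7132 True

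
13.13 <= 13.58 True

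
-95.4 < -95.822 False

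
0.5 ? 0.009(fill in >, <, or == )>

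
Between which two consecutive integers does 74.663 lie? 74 and 75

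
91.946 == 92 False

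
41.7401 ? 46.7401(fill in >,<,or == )<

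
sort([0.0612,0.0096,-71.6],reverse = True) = [0.0612,0.0096,-71.6]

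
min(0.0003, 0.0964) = 0.0003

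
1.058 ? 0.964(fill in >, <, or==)>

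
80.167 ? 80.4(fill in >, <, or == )<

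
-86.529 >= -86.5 False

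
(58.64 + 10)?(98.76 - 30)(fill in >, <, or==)<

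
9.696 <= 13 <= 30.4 True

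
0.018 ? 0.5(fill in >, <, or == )<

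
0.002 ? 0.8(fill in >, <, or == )<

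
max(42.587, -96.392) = 42.587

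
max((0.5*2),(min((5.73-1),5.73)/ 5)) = 1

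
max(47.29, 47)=47.29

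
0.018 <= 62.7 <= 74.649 True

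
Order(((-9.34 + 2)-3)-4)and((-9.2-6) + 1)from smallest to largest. (((-9.34 + 2)-3)-4), ((-9.2-6) + 1)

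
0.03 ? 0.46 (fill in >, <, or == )<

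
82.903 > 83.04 False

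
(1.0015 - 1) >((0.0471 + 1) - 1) False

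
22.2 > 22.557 False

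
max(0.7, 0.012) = 0.7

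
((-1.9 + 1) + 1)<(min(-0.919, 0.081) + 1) False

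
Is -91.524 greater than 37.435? No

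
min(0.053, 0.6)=0.053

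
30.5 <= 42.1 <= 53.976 True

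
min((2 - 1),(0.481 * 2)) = 0.962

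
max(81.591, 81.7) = 81.7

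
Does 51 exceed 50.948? Yes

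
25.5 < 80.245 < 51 False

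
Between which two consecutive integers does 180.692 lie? 180 and 181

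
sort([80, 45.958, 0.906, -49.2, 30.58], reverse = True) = [80, 45.958, 30.58, 0.906, -49.2]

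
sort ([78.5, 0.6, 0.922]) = [0.6, 0.922, 78.5]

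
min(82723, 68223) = 68223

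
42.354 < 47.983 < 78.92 True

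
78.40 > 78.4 False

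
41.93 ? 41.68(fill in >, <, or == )>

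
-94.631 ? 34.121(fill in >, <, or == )<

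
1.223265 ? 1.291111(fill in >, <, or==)<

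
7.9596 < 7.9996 True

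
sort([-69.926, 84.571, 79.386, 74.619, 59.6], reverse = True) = [84.571, 79.386, 74.619, 59.6, -69.926]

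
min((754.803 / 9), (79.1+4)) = 83.1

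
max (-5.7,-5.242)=-5.242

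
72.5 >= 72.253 True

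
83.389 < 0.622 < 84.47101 False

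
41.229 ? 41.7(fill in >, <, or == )<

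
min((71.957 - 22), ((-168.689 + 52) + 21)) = -95.689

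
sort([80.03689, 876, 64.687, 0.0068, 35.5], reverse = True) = [876, 80.03689, 64.687, 35.5, 0.0068]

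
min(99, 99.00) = 99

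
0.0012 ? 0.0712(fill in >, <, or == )<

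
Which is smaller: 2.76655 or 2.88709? 2.76655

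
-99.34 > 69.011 False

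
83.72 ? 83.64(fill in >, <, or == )>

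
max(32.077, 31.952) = 32.077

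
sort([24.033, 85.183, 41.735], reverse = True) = [85.183, 41.735, 24.033]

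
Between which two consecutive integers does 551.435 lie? 551 and 552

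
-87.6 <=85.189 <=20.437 False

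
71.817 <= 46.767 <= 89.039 False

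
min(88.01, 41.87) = 41.87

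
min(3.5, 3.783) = 3.5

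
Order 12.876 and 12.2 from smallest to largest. 12.2, 12.876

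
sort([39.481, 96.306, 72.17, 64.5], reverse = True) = [96.306, 72.17, 64.5, 39.481]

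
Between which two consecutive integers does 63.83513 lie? 63 and 64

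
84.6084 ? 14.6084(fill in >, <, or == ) >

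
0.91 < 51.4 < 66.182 True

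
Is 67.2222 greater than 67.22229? No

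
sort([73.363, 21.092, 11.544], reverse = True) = [73.363, 21.092, 11.544]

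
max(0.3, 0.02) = 0.3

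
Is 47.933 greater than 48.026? No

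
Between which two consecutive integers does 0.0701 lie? 0 and 1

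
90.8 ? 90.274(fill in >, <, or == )>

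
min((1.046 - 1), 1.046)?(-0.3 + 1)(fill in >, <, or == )<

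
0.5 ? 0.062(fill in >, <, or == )>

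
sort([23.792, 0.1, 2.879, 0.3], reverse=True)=[23.792, 2.879, 0.3, 0.1]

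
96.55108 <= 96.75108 True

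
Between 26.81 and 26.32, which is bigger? 26.81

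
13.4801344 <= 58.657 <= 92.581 True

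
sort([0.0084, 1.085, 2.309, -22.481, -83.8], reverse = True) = [2.309, 1.085, 0.0084, -22.481, -83.8]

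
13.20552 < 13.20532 False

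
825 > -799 True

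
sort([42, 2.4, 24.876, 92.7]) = [2.4, 24.876, 42, 92.7]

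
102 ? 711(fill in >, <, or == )<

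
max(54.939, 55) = 55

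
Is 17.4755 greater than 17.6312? No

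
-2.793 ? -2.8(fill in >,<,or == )>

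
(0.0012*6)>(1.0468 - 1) False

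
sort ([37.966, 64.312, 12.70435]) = [12.70435, 37.966, 64.312]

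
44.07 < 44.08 True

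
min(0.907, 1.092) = 0.907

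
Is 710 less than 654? No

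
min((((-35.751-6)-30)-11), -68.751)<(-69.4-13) True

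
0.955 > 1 False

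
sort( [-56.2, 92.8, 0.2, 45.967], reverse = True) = [92.8, 45.967, 0.2, -56.2]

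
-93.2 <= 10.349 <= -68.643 False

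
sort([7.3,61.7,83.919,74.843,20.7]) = [7.3,20.7,61.7,74.843,83.919]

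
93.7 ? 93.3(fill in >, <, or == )>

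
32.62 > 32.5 True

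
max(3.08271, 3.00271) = 3.08271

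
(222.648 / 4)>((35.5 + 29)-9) True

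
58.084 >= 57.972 True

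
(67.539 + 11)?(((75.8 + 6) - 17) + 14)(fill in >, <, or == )<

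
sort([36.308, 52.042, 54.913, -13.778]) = [-13.778, 36.308, 52.042, 54.913]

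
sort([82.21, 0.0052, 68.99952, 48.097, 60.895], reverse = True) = [82.21, 68.99952, 60.895, 48.097, 0.0052]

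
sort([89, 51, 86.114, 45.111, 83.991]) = [45.111, 51, 83.991, 86.114, 89]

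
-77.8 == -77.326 False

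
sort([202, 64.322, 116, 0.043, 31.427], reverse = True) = [202, 116, 64.322, 31.427, 0.043]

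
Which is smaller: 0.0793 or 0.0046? 0.0046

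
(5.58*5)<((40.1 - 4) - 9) False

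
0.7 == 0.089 False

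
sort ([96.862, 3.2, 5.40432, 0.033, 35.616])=[0.033, 3.2, 5.40432, 35.616, 96.862]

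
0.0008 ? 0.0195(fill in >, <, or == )<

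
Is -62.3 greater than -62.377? Yes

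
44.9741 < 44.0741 False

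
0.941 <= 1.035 True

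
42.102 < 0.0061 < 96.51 False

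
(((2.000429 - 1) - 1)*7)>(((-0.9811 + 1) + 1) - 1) False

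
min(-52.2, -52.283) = -52.283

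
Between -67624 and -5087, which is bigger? -5087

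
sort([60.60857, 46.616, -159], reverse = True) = [60.60857, 46.616, -159]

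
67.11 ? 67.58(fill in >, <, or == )<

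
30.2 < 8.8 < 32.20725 False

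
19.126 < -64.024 False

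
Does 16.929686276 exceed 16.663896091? Yes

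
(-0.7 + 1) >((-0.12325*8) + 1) True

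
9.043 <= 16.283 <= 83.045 True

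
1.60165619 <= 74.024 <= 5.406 False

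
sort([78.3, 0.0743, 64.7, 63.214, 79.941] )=[0.0743, 63.214, 64.7, 78.3, 79.941]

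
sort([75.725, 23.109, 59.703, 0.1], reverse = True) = [75.725, 59.703, 23.109, 0.1]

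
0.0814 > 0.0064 True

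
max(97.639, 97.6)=97.639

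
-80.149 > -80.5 True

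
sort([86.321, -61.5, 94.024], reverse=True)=[94.024, 86.321, -61.5]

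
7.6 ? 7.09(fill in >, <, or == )>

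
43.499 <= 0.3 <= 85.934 False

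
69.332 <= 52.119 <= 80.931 False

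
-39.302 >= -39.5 True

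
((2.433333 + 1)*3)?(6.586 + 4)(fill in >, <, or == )<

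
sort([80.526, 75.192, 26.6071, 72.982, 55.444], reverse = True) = [80.526, 75.192, 72.982, 55.444, 26.6071]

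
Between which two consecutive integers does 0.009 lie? 0 and 1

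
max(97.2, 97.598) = 97.598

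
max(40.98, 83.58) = 83.58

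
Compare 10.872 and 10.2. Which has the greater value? 10.872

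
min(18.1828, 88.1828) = 18.1828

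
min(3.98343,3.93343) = 3.93343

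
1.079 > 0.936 True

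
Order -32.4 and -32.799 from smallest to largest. -32.799, -32.4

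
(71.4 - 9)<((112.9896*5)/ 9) True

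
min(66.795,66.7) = 66.7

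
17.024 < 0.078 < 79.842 False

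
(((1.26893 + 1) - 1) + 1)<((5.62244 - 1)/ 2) True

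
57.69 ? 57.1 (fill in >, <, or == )>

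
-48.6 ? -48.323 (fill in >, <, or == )<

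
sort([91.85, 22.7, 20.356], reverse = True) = [91.85, 22.7, 20.356]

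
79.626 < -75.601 False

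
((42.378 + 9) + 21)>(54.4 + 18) False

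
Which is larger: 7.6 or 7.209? 7.6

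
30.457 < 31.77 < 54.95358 True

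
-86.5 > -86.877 True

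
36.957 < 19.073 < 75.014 False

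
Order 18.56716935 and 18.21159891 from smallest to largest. 18.21159891, 18.56716935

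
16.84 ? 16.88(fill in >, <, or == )<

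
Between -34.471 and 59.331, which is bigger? 59.331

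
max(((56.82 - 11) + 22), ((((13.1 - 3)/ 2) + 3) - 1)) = 67.82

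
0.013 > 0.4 False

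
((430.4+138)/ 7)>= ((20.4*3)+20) True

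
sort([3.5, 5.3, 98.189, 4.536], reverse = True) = [98.189, 5.3, 4.536, 3.5]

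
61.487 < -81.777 False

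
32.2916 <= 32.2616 False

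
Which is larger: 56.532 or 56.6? 56.6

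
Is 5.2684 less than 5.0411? No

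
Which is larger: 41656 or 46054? 46054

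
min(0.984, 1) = 0.984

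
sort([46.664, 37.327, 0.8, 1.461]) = [0.8, 1.461, 37.327, 46.664]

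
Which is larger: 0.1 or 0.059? 0.1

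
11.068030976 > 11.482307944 False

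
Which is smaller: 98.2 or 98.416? 98.2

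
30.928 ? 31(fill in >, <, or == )<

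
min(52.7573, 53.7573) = 52.7573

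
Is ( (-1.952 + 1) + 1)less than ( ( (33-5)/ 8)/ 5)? Yes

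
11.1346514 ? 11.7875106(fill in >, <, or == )<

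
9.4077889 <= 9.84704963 True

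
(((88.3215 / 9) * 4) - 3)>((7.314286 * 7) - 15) True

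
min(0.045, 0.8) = 0.045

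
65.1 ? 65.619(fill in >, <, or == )<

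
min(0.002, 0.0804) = 0.002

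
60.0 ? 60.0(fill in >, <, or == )==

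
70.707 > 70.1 True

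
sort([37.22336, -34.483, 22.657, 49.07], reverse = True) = [49.07, 37.22336, 22.657, -34.483]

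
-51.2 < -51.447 False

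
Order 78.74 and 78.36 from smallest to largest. 78.36, 78.74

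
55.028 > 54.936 True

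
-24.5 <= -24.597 False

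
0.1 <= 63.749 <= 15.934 False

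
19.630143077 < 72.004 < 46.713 False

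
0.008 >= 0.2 False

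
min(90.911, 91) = 90.911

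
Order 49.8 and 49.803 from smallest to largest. 49.8, 49.803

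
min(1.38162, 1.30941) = 1.30941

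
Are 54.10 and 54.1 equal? Yes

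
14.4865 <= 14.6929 True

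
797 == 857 False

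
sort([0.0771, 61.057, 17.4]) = [0.0771, 17.4, 61.057]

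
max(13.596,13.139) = 13.596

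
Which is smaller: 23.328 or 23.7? 23.328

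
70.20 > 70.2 False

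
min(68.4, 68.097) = 68.097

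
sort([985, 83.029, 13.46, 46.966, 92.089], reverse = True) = [985, 92.089, 83.029, 46.966, 13.46]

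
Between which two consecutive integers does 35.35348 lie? 35 and 36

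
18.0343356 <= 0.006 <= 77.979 False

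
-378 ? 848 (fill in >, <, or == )<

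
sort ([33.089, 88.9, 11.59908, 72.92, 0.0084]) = [0.0084, 11.59908, 33.089, 72.92, 88.9]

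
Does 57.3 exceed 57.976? No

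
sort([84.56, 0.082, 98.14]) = [0.082, 84.56, 98.14]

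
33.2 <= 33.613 True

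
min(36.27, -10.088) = -10.088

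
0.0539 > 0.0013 True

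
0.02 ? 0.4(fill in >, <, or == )<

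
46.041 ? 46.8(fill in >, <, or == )<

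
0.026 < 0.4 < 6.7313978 True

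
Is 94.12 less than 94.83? Yes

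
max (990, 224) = 990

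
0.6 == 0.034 False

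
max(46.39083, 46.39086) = 46.39086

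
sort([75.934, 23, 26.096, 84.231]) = [23, 26.096, 75.934, 84.231]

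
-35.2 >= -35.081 False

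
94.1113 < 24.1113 False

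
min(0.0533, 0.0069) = 0.0069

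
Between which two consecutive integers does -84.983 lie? -85 and -84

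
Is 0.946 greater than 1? No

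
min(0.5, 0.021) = 0.021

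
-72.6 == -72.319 False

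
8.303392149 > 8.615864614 False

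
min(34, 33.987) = 33.987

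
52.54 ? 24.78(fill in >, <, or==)>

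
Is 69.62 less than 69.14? No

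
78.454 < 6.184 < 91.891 False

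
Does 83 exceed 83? No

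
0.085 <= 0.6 True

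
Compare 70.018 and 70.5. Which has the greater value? 70.5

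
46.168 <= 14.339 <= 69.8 False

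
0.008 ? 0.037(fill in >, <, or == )<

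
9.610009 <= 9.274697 False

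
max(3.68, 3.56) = 3.68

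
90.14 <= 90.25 True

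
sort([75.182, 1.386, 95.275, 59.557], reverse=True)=[95.275, 75.182, 59.557, 1.386]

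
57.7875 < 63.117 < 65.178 True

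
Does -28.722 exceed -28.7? No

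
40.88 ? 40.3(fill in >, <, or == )>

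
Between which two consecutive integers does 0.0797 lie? 0 and 1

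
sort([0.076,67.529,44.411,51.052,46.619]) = [0.076,44.411,46.619,51.052,67.529]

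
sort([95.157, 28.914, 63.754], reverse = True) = [95.157, 63.754, 28.914]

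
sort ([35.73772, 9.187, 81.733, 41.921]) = [9.187, 35.73772, 41.921, 81.733]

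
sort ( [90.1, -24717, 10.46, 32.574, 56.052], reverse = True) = [90.1, 56.052, 32.574, 10.46, -24717]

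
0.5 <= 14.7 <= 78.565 True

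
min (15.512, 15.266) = 15.266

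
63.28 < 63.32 True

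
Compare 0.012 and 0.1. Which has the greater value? 0.1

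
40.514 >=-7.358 True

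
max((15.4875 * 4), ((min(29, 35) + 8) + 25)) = 62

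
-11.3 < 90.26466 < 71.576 False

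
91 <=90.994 False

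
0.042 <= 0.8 True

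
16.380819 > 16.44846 False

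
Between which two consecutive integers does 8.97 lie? 8 and 9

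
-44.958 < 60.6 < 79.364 True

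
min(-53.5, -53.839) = -53.839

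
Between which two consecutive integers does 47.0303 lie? 47 and 48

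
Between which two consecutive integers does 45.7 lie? 45 and 46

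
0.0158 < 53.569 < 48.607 False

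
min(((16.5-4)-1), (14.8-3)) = 11.5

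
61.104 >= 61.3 False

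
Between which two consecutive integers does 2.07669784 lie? 2 and 3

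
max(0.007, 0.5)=0.5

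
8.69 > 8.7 False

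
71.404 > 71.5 False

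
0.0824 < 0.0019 False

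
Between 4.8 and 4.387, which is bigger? 4.8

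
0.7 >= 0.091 True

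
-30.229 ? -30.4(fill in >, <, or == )>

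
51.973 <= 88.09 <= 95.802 True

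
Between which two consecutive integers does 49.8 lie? 49 and 50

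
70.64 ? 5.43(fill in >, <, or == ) >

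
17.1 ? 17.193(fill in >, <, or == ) <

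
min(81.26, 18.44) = 18.44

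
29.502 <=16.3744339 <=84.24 False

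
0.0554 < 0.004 False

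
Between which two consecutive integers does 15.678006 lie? 15 and 16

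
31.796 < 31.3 False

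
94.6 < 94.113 False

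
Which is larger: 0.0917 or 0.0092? 0.0917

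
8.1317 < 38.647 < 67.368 True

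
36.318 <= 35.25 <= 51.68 False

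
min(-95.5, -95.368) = -95.5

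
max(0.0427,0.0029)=0.0427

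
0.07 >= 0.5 False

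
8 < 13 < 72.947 True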